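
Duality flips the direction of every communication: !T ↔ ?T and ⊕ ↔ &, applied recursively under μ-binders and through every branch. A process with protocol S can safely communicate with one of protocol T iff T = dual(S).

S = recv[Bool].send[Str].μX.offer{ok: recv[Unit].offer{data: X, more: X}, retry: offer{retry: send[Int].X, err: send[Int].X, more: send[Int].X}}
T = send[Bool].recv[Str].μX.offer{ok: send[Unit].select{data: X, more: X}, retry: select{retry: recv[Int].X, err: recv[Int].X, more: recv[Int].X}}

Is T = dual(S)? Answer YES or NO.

NO

recv[Bool] ‖ send[Bool]  ✓
  send[Str] ‖ recv[Str]  ✓
    μX ‖ μX  ✓ (μ self-dual)
      offer{ok,retry} ‖ offer{ok,retry}  ✗ choice polarity not flipped — not dual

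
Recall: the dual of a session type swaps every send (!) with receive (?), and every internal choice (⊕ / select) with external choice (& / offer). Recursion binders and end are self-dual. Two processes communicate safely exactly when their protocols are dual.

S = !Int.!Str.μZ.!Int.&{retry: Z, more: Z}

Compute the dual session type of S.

?Int.?Str.μZ.?Int.⊕{retry: Z, more: Z}

!Int = ?Int
  !Str = ?Str
    μZ = μZ  (rec unchanged)
      !Int = ?Int
        &{retry,more} = ⊕{retry,more}  (external→internal)
          case retry:
            Z self-dual
          case more:
            Z self-dual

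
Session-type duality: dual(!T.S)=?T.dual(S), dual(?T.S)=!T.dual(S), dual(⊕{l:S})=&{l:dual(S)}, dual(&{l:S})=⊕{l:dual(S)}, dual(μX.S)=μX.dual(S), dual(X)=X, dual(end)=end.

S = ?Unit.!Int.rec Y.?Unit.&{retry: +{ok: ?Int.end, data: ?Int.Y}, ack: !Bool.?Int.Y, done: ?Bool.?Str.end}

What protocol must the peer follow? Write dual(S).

!Unit.?Int.rec Y.!Unit.+{retry: &{ok: !Int.end, data: !Int.Y}, ack: ?Bool.!Int.Y, done: !Bool.!Str.end}

?Unit → !Unit
  !Int → ?Int
    rec Y → rec Y  (μ self-dual)
      ?Unit → !Unit
        &{retry,ack,done} → +{retry,ack,done}  (external→internal)
          case retry:
            +{ok,data} → &{ok,data}  (select→offer)
              case ok:
                ?Int → !Int
                  dual(end) = end
              case data:
                ?Int → !Int
                  dual(Y) = Y
          case ack:
            !Bool → ?Bool
              ?Int → !Int
                dual(Y) = Y
          case done:
            ?Bool → !Bool
              ?Str → !Str
                dual(end) = end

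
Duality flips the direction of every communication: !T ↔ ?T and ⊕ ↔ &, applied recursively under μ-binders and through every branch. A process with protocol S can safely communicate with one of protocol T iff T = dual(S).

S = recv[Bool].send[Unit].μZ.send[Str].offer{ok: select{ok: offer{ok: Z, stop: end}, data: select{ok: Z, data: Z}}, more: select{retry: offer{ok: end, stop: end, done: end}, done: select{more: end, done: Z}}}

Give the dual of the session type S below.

send[Bool].recv[Unit].μZ.recv[Str].select{ok: offer{ok: select{ok: Z, stop: end}, data: offer{ok: Z, data: Z}}, more: offer{retry: select{ok: end, stop: end, done: end}, done: offer{more: end, done: Z}}}

recv[Bool] → send[Bool]
  send[Unit] → recv[Unit]
    μZ → μZ  (binder kept)
      send[Str] → recv[Str]
        offer{ok,more} → select{ok,more}  (offer→select)
          case ok:
            select{ok,data} → offer{ok,data}  (select→offer)
              case ok:
                offer{ok,stop} → select{ok,stop}  (offer→select)
                  case ok:
                    Z ↦ Z
                  case stop:
                    end ↦ end
              case data:
                select{ok,data} → offer{ok,data}  (select→offer)
                  case ok:
                    Z ↦ Z
                  case data:
                    Z ↦ Z
          case more:
            select{retry,done} → offer{retry,done}  (select→offer)
              case retry:
                offer{ok,stop,done} → select{ok,stop,done}  (offer→select)
                  case ok:
                    end ↦ end
                  case stop:
                    end ↦ end
                  case done:
                    end ↦ end
              case done:
                select{more,done} → offer{more,done}  (select→offer)
                  case more:
                    end ↦ end
                  case done:
                    Z ↦ Z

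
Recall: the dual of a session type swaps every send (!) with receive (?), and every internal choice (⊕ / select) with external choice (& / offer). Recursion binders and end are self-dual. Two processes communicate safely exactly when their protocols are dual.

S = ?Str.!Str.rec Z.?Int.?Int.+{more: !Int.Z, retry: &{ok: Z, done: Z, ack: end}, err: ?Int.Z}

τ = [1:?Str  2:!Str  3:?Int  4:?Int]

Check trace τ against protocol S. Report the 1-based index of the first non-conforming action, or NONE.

NONE

@1 ?Str  match  residual = !Str.rec Z.…
@2 !Str  match  residual = rec Z.…
@3 ?Int  match  residual = ?Int.+{more: !Int.rec Z.…, retry: &{ok: rec Z.…, done: rec Z.…, ack: end}, err: ?Int.rec Z.…}
@4 ?Int  match  residual = +{more: !Int.rec Z.…, retry: &{ok: rec Z.…, done: rec Z.…, ack: end}, err: ?Int.rec Z.…}
τ conforms to S (length 4)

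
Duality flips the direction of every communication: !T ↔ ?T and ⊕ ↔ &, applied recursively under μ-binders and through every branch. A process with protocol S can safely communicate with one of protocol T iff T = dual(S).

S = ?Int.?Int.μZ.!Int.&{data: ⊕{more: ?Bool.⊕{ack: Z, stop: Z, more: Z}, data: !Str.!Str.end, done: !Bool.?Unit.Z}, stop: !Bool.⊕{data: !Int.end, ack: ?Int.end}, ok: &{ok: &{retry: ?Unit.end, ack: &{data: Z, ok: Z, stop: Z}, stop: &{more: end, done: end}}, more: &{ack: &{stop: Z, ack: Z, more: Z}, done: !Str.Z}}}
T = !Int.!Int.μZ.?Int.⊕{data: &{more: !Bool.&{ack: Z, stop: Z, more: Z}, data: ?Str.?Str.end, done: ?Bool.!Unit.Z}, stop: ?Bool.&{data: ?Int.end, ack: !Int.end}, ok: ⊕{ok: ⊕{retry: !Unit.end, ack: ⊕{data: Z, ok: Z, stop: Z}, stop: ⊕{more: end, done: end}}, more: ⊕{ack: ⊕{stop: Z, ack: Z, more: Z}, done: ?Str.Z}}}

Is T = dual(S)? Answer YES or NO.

?Int ‖ !Int  ok
  ?Int ‖ !Int  ok
    μZ ‖ μZ  ok (μ self-dual)
      !Int ‖ ?Int  ok
        &{data,stop,ok} ‖ ⊕{data,stop,ok}  ok label sets agree
          case data:
            ⊕{more,data,done} ‖ &{more,data,done}  ok label sets agree
              case more:
                ?Bool ‖ !Bool  ok
                  ⊕{ack,stop,more} ‖ &{ack,stop,more}  ok label sets agree
                    case ack:
                      Z ‖ Z  ok
                    case stop:
                      Z ‖ Z  ok
                    case more:
                      Z ‖ Z  ok
              case data:
                !Str ‖ ?Str  ok
                  !Str ‖ ?Str  ok
                    end ‖ end  ok
              case done:
                !Bool ‖ ?Bool  ok
                  ?Unit ‖ !Unit  ok
                    Z ‖ Z  ok
          case stop:
            !Bool ‖ ?Bool  ok
              ⊕{data,ack} ‖ &{data,ack}  ok label sets agree
                case data:
                  !Int ‖ ?Int  ok
                    end ‖ end  ok
                case ack:
                  ?Int ‖ !Int  ok
                    end ‖ end  ok
          case ok:
            &{ok,more} ‖ ⊕{ok,more}  ok label sets agree
              case ok:
                &{retry,ack,stop} ‖ ⊕{retry,ack,stop}  ok label sets agree
                  case retry:
                    ?Unit ‖ !Unit  ok
                      end ‖ end  ok
                  case ack:
                    &{data,ok,stop} ‖ ⊕{data,ok,stop}  ok label sets agree
                      case data:
                        Z ‖ Z  ok
                      case ok:
                        Z ‖ Z  ok
                      case stop:
                        Z ‖ Z  ok
                  case stop:
                    &{more,done} ‖ ⊕{more,done}  ok label sets agree
                      case more:
                        end ‖ end  ok
                      case done:
                        end ‖ end  ok
              case more:
                &{ack,done} ‖ ⊕{ack,done}  ok label sets agree
                  case ack:
                    &{stop,ack,more} ‖ ⊕{stop,ack,more}  ok label sets agree
                      case stop:
                        Z ‖ Z  ok
                      case ack:
                        Z ‖ Z  ok
                      case more:
                        Z ‖ Z  ok
                  case done:
                    !Str ‖ ?Str  ok
                      Z ‖ Z  ok

YES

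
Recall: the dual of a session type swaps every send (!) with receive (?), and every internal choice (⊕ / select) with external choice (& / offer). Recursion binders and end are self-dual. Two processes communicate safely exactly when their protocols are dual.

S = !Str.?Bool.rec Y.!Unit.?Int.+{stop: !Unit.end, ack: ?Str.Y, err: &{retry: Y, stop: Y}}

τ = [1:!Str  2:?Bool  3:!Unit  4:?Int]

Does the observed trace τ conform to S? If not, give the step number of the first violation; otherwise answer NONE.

@1 !Str  ✓  now at ?Bool.rec Y.…
@2 ?Bool  ✓  now at rec Y.…
@3 !Unit  ✓  now at ?Int.+{stop: !Unit.end, ack: ?Str.rec Y.…, err: &{retry: rec Y.…, stop: rec Y.…}}
@4 ?Int  ✓  now at +{stop: !Unit.end, ack: ?Str.rec Y.…, err: &{retry: rec Y.…, stop: rec Y.…}}
all 4 steps conform

NONE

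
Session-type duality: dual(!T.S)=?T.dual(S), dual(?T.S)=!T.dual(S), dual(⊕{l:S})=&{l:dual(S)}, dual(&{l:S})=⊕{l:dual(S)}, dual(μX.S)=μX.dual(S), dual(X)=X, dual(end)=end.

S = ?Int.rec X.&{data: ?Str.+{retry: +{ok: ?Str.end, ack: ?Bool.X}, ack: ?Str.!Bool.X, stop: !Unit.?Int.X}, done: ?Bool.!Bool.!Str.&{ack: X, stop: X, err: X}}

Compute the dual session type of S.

!Int.rec X.+{data: !Str.&{retry: &{ok: !Str.end, ack: !Bool.X}, ack: !Str.?Bool.X, stop: ?Unit.!Int.X}, done: !Bool.?Bool.?Str.+{ack: X, stop: X, err: X}}

?Int ↦ !Int
  rec X ↦ rec X  (rec unchanged)
    &{data,done} ↦ +{data,done}  (external→internal)
      case data:
        ?Str ↦ !Str
          +{retry,ack,stop} ↦ &{retry,ack,stop}  (⊕→&)
            case retry:
              +{ok,ack} ↦ &{ok,ack}  (⊕→&)
                case ok:
                  ?Str ↦ !Str
                    dual(end) = end
                case ack:
                  ?Bool ↦ !Bool
                    dual(X) = X
            case ack:
              ?Str ↦ !Str
                !Bool ↦ ?Bool
                  dual(X) = X
            case stop:
              !Unit ↦ ?Unit
                ?Int ↦ !Int
                  dual(X) = X
      case done:
        ?Bool ↦ !Bool
          !Bool ↦ ?Bool
            !Str ↦ ?Str
              &{ack,stop,err} ↦ +{ack,stop,err}  (external→internal)
                case ack:
                  dual(X) = X
                case stop:
                  dual(X) = X
                case err:
                  dual(X) = X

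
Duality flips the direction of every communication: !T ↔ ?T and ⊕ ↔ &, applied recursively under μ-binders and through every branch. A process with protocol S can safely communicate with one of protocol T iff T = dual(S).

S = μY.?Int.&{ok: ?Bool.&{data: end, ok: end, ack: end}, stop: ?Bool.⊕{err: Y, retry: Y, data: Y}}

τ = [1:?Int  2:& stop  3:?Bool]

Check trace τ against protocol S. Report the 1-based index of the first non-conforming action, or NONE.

NONE

step 1: ?Int  match  state: &{ok: ?Bool.&{data: end, ok: end, ack: end}, stop: ?Bool.⊕{err: μY.…, retry: μY.…, data: μY.…}}
step 2: & stop  match  state: ?Bool.⊕{err: μY.…, retry: μY.…, data: μY.…}
step 3: ?Bool  match  state: ⊕{err: μY.…, retry: μY.…, data: μY.…}
all 3 steps conform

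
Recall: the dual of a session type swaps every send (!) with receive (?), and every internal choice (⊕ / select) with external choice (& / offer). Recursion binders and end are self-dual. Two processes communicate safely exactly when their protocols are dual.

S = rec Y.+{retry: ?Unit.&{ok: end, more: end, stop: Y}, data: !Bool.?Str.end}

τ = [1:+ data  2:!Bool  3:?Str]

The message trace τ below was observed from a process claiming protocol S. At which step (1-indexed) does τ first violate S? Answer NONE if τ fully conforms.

[1] + data  match  state: !Bool.?Str.end
[2] !Bool  match  state: ?Str.end
[3] ?Str  match  state: end
τ conforms to S (length 3)

NONE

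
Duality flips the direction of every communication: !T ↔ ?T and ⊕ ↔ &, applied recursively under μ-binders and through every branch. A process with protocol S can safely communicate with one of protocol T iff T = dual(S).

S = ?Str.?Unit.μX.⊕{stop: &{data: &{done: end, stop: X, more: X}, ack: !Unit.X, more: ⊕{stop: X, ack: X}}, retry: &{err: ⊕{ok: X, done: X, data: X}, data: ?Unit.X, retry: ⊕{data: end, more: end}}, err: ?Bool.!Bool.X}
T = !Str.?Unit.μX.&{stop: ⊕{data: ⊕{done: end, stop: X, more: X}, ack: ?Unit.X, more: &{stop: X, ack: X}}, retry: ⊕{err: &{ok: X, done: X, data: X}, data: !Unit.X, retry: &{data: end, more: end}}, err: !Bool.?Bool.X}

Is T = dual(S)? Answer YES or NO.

?Str | !Str  match
  ?Unit | ?Unit  ✗ same direction on both sides — not dual

NO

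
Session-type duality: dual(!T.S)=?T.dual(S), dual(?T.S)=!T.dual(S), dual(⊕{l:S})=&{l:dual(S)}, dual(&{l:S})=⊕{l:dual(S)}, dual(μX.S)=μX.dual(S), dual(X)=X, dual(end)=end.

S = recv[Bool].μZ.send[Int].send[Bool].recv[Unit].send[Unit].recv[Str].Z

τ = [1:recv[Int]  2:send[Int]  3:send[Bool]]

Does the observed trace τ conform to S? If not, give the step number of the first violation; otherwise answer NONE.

@1 got recv[Int], protocol expects recv[Bool]  ✗

1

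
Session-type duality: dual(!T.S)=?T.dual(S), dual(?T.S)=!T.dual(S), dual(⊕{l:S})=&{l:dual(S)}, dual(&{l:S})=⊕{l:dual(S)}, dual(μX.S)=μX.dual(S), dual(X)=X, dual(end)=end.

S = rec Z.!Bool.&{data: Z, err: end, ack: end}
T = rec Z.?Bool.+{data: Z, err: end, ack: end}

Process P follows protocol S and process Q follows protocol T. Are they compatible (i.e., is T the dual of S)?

rec Z ‖ rec Z  match (binder kept)
  !Bool ‖ ?Bool  match
    &{data,err,ack} ‖ +{data,err,ack}  match same labels
      [data]
        Z ‖ Z  match
      [err]
        end ‖ end  match
      [ack]
        end ‖ end  match

YES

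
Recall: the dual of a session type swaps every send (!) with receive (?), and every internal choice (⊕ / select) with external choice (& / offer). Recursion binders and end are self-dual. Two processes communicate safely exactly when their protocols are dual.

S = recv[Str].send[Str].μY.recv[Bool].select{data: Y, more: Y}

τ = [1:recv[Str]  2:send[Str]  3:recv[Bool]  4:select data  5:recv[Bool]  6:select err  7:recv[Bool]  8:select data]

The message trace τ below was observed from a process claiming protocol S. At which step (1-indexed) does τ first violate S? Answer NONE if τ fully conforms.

6

step 1: recv[Str]  ✓  state: send[Str].μY.…
step 2: send[Str]  ✓  state: μY.…
step 3: recv[Bool]  ✓  state: select{data: μY.…, more: μY.…}
step 4: select data  ✓  state: μY.…
step 5: recv[Bool]  ✓  state: select{data: μY.…, more: μY.…}
step 6: got select err, protocol expects select data or select more  ✗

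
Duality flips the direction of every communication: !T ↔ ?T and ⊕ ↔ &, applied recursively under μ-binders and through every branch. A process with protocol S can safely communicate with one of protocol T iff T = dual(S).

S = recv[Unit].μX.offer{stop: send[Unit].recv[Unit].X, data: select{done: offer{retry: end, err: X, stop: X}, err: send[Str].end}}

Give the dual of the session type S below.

recv[Unit] → send[Unit]
  μX → μX  (binder kept)
    offer{stop,data} → select{stop,data}  (external→internal)
      case stop:
        send[Unit] → recv[Unit]
          recv[Unit] → send[Unit]
            X ↦ X
      case data:
        select{done,err} → offer{done,err}  (⊕→&)
          case done:
            offer{retry,err,stop} → select{retry,err,stop}  (external→internal)
              case retry:
                end ↦ end
              case err:
                X ↦ X
              case stop:
                X ↦ X
          case err:
            send[Str] → recv[Str]
              end ↦ end

send[Unit].μX.select{stop: recv[Unit].send[Unit].X, data: offer{done: select{retry: end, err: X, stop: X}, err: recv[Str].end}}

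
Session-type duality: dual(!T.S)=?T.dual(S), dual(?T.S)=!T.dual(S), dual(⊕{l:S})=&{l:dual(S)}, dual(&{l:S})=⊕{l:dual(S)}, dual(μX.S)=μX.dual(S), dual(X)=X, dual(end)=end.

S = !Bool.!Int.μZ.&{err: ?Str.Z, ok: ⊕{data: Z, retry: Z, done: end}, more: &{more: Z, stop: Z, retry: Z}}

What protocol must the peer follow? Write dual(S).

!Bool ↦ ?Bool
  !Int ↦ ?Int
    μZ ↦ μZ  (μ self-dual)
      &{err,ok,more} ↦ ⊕{err,ok,more}  (offer→select)
        [err]
          ?Str ↦ !Str
            Z self-dual
        [ok]
          ⊕{data,retry,done} ↦ &{data,retry,done}  (internal→external)
            [data]
              Z self-dual
            [retry]
              Z self-dual
            [done]
              end self-dual
        [more]
          &{more,stop,retry} ↦ ⊕{more,stop,retry}  (offer→select)
            [more]
              Z self-dual
            [stop]
              Z self-dual
            [retry]
              Z self-dual

?Bool.?Int.μZ.⊕{err: !Str.Z, ok: &{data: Z, retry: Z, done: end}, more: ⊕{more: Z, stop: Z, retry: Z}}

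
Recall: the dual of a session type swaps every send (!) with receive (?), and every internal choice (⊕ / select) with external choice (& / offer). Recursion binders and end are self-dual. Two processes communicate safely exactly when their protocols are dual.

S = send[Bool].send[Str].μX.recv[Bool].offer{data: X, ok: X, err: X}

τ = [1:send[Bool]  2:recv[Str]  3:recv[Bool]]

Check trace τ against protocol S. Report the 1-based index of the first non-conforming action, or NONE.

2

@1 send[Bool]  ok  cont: send[Str].μX.…
@2 got recv[Str], protocol expects send[Str]  ✗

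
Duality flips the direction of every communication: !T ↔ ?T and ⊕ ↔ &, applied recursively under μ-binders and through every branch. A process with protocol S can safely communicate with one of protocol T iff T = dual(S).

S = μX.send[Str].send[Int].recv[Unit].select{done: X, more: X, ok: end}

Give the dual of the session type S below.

μX = μX  (μ self-dual)
  send[Str] = recv[Str]
    send[Int] = recv[Int]
      recv[Unit] = send[Unit]
        select{done,more,ok} = offer{done,more,ok}  (⊕→&)
          case done:
            dual(X) = X
          case more:
            dual(X) = X
          case ok:
            dual(end) = end

μX.recv[Str].recv[Int].send[Unit].offer{done: X, more: X, ok: end}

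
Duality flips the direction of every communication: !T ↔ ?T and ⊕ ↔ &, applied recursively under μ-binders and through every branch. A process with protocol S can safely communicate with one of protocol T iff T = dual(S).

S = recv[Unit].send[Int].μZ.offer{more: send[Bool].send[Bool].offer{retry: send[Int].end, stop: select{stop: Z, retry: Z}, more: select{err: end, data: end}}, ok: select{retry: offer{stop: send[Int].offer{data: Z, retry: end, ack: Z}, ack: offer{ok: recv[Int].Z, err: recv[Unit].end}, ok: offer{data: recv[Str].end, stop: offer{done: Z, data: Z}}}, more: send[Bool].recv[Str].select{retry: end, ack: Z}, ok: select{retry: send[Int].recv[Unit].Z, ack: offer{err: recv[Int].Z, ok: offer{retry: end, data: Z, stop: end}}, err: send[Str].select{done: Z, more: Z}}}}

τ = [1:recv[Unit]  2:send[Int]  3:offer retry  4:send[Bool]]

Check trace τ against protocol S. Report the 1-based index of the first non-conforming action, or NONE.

3

@1 recv[Unit]  match  cont: send[Int].μZ.…
@2 send[Int]  match  cont: μZ.…
@3 got offer retry, protocol expects offer more or offer ok  ✗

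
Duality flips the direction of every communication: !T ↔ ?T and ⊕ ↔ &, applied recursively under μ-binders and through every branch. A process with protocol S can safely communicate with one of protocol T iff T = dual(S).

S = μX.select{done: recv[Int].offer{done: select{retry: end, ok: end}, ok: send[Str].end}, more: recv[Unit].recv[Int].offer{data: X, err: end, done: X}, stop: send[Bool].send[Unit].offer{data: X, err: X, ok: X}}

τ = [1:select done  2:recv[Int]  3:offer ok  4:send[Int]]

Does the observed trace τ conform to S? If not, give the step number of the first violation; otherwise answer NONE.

4

step 1: select done  ok  now at recv[Int].offer{done: select{retry: end, ok: end}, ok: send[Str].end}
step 2: recv[Int]  ok  now at offer{done: select{retry: end, ok: end}, ok: send[Str].end}
step 3: offer ok  ok  now at send[Str].end
step 4: got send[Int], protocol expects send[Str]  ✗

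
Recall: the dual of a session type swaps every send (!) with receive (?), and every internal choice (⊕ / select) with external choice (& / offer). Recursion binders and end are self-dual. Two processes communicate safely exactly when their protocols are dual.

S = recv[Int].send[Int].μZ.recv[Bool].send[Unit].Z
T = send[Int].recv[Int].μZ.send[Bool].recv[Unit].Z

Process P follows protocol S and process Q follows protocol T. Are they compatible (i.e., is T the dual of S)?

YES

recv[Int] vs send[Int]  ✓
  send[Int] vs recv[Int]  ✓
    μZ vs μZ  ✓ (μ self-dual)
      recv[Bool] vs send[Bool]  ✓
        send[Unit] vs recv[Unit]  ✓
          Z vs Z  ✓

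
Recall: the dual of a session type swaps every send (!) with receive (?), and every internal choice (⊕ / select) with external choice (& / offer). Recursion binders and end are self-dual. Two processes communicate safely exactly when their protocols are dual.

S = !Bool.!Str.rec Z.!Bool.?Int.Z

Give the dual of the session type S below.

!Bool → ?Bool
  !Str → ?Str
    rec Z → rec Z  (μ self-dual)
      !Bool → ?Bool
        ?Int → !Int
          Z ↦ Z

?Bool.?Str.rec Z.?Bool.!Int.Z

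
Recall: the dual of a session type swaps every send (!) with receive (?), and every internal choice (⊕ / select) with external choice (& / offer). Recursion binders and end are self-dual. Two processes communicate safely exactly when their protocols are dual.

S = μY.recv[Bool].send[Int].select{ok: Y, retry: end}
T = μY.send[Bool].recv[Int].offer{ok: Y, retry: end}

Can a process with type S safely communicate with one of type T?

μY ‖ μY  ✓ (μ self-dual)
  recv[Bool] ‖ send[Bool]  ✓
    send[Int] ‖ recv[Int]  ✓
      select{ok,retry} ‖ offer{ok,retry}  ✓ labels match
        [ok]
          Y ‖ Y  ✓
        [retry]
          end ‖ end  ✓

YES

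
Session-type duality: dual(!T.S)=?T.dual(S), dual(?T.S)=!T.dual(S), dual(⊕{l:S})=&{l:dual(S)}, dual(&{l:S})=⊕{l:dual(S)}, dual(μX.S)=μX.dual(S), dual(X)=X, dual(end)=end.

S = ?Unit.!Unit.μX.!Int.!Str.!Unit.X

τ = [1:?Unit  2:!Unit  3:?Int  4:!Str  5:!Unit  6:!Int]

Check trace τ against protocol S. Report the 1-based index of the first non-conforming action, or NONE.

3

[1] ?Unit  match  residual = !Unit.μX.…
[2] !Unit  match  residual = μX.…
[3] got ?Int, protocol expects !Int  ✗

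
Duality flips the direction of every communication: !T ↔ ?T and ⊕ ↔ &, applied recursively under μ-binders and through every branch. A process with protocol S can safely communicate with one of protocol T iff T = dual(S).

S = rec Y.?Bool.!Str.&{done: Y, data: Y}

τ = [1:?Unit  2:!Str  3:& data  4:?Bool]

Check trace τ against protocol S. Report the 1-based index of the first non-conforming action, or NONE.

@1 got ?Unit, protocol expects ?Bool  ✗

1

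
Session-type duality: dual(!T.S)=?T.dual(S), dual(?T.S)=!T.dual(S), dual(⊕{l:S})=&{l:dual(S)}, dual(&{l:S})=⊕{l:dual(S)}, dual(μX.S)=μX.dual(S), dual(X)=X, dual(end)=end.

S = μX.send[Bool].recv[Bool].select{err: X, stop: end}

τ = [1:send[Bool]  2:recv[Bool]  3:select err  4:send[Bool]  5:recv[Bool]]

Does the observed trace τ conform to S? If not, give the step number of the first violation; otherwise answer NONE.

NONE

@1 send[Bool]  ✓  state: recv[Bool].select{err: μX.…, stop: end}
@2 recv[Bool]  ✓  state: select{err: μX.…, stop: end}
@3 select err  ✓  state: μX.…
@4 send[Bool]  ✓  state: recv[Bool].select{err: μX.…, stop: end}
@5 recv[Bool]  ✓  state: select{err: μX.…, stop: end}
all 5 steps conform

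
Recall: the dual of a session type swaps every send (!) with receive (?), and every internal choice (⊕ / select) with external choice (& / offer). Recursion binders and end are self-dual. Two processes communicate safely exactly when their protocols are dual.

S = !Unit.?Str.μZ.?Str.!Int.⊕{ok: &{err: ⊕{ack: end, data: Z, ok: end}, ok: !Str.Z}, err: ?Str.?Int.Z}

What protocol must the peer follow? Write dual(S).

?Unit.!Str.μZ.!Str.?Int.&{ok: ⊕{err: &{ack: end, data: Z, ok: end}, ok: ?Str.Z}, err: !Str.!Int.Z}

!Unit = ?Unit
  ?Str = !Str
    μZ = μZ  (μ self-dual)
      ?Str = !Str
        !Int = ?Int
          ⊕{ok,err} = &{ok,err}  (⊕→&)
            [ok]
              &{err,ok} = ⊕{err,ok}  (offer→select)
                [err]
                  ⊕{ack,data,ok} = &{ack,data,ok}  (⊕→&)
                    [ack]
                      end ↦ end
                    [data]
                      Z ↦ Z
                    [ok]
                      end ↦ end
                [ok]
                  !Str = ?Str
                    Z ↦ Z
            [err]
              ?Str = !Str
                ?Int = !Int
                  Z ↦ Z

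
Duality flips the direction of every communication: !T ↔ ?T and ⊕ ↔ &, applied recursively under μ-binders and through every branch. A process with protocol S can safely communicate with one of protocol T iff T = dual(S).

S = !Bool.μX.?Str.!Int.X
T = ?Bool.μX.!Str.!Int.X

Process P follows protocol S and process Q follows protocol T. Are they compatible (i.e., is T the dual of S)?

!Bool | ?Bool  match
  μX | μX  match (binder kept)
    ?Str | !Str  match
      !Int | !Int  ✗ same direction on both sides — not dual

NO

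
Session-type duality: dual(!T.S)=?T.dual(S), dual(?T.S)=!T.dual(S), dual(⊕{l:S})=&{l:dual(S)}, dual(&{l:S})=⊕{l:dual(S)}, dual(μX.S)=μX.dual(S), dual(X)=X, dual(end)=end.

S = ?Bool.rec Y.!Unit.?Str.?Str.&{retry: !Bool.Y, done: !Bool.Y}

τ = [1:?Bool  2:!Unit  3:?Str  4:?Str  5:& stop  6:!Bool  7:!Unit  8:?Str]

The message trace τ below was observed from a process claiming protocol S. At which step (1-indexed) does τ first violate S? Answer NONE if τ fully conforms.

5

[1] ?Bool  ✓  residual = rec Y.…
[2] !Unit  ✓  residual = ?Str.?Str.&{retry: !Bool.rec Y.…, done: !Bool.rec Y.…}
[3] ?Str  ✓  residual = ?Str.&{retry: !Bool.rec Y.…, done: !Bool.rec Y.…}
[4] ?Str  ✓  residual = &{retry: !Bool.rec Y.…, done: !Bool.rec Y.…}
[5] got & stop, protocol expects & retry or & done  ✗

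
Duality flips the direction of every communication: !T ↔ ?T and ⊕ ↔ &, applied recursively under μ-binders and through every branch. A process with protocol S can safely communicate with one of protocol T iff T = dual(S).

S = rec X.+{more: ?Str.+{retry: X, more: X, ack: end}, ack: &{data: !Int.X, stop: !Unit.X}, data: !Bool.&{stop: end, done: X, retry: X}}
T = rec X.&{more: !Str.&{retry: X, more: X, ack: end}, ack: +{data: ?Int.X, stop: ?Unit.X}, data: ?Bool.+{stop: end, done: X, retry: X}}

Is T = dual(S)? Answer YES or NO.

rec X | rec X  match (μ self-dual)
  +{more,ack,data} | &{more,ack,data}  match label sets agree
    [more]
      ?Str | !Str  match
        +{retry,more,ack} | &{retry,more,ack}  match label sets agree
          [retry]
            X | X  match
          [more]
            X | X  match
          [ack]
            end | end  match
    [ack]
      &{data,stop} | +{data,stop}  match label sets agree
        [data]
          !Int | ?Int  match
            X | X  match
        [stop]
          !Unit | ?Unit  match
            X | X  match
    [data]
      !Bool | ?Bool  match
        &{stop,done,retry} | +{stop,done,retry}  match label sets agree
          [stop]
            end | end  match
          [done]
            X | X  match
          [retry]
            X | X  match

YES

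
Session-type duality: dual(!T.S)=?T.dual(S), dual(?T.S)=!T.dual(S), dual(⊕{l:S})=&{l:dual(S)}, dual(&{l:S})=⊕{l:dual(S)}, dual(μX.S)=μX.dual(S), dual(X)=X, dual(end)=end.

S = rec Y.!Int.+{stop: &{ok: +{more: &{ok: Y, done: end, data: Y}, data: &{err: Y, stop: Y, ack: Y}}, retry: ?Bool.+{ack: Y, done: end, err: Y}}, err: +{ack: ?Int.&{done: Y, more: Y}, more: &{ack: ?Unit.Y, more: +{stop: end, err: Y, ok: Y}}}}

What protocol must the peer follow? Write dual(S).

rec Y ↦ rec Y  (binder kept)
  !Int ↦ ?Int
    +{stop,err} ↦ &{stop,err}  (select→offer)
      [stop]
        &{ok,retry} ↦ +{ok,retry}  (&→⊕)
          [ok]
            +{more,data} ↦ &{more,data}  (select→offer)
              [more]
                &{ok,done,data} ↦ +{ok,done,data}  (&→⊕)
                  [ok]
                    dual(Y) = Y
                  [done]
                    dual(end) = end
                  [data]
                    dual(Y) = Y
              [data]
                &{err,stop,ack} ↦ +{err,stop,ack}  (&→⊕)
                  [err]
                    dual(Y) = Y
                  [stop]
                    dual(Y) = Y
                  [ack]
                    dual(Y) = Y
          [retry]
            ?Bool ↦ !Bool
              +{ack,done,err} ↦ &{ack,done,err}  (select→offer)
                [ack]
                  dual(Y) = Y
                [done]
                  dual(end) = end
                [err]
                  dual(Y) = Y
      [err]
        +{ack,more} ↦ &{ack,more}  (select→offer)
          [ack]
            ?Int ↦ !Int
              &{done,more} ↦ +{done,more}  (&→⊕)
                [done]
                  dual(Y) = Y
                [more]
                  dual(Y) = Y
          [more]
            &{ack,more} ↦ +{ack,more}  (&→⊕)
              [ack]
                ?Unit ↦ !Unit
                  dual(Y) = Y
              [more]
                +{stop,err,ok} ↦ &{stop,err,ok}  (select→offer)
                  [stop]
                    dual(end) = end
                  [err]
                    dual(Y) = Y
                  [ok]
                    dual(Y) = Y

rec Y.?Int.&{stop: +{ok: &{more: +{ok: Y, done: end, data: Y}, data: +{err: Y, stop: Y, ack: Y}}, retry: !Bool.&{ack: Y, done: end, err: Y}}, err: &{ack: !Int.+{done: Y, more: Y}, more: +{ack: !Unit.Y, more: &{stop: end, err: Y, ok: Y}}}}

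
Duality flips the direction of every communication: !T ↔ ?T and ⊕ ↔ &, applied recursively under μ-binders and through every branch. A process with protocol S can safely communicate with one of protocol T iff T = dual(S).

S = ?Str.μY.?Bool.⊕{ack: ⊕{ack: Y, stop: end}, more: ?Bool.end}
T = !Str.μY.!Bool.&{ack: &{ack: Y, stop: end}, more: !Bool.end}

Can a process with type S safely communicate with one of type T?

?Str vs !Str  ok
  μY vs μY  ok (μ self-dual)
    ?Bool vs !Bool  ok
      ⊕{ack,more} vs &{ack,more}  ok label sets agree
        • ack:
          ⊕{ack,stop} vs &{ack,stop}  ok label sets agree
            • ack:
              Y vs Y  ok
            • stop:
              end vs end  ok
        • more:
          ?Bool vs !Bool  ok
            end vs end  ok

YES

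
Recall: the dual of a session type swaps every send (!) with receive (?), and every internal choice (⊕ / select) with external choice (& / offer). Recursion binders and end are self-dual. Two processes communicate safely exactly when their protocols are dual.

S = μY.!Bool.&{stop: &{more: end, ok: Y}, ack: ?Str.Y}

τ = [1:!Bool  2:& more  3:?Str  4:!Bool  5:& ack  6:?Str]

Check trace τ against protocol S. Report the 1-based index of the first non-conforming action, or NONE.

2

@1 !Bool  ok  now at &{stop: &{more: end, ok: μY.…}, ack: ?Str.μY.…}
@2 got & more, protocol expects & stop or & ack  ✗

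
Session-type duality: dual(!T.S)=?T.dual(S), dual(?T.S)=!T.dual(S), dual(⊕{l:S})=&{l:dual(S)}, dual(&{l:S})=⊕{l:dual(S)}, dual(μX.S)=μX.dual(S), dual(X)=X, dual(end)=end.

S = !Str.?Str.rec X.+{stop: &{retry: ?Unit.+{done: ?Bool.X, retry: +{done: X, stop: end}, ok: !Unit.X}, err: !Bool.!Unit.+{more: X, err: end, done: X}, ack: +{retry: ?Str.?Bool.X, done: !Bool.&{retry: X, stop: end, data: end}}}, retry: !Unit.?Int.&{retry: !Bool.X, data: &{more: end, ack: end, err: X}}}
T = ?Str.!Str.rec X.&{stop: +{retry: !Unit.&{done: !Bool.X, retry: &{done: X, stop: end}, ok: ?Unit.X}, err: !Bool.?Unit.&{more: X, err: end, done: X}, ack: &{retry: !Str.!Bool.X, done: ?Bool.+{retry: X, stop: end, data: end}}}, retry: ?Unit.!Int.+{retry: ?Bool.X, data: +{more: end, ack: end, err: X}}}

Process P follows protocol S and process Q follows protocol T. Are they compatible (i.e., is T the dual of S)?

!Str vs ?Str  ok
  ?Str vs !Str  ok
    rec X vs rec X  ok (μ self-dual)
      +{stop,retry} vs &{stop,retry}  ok label sets agree
        • stop:
          &{retry,err,ack} vs +{retry,err,ack}  ok label sets agree
            • retry:
              ?Unit vs !Unit  ok
                +{done,retry,ok} vs &{done,retry,ok}  ok label sets agree
                  • done:
                    ?Bool vs !Bool  ok
                      X vs X  ok
                  • retry:
                    +{done,stop} vs &{done,stop}  ok label sets agree
                      • done:
                        X vs X  ok
                      • stop:
                        end vs end  ok
                  • ok:
                    !Unit vs ?Unit  ok
                      X vs X  ok
            • err:
              !Bool vs !Bool  ✗ same direction on both sides — not dual

NO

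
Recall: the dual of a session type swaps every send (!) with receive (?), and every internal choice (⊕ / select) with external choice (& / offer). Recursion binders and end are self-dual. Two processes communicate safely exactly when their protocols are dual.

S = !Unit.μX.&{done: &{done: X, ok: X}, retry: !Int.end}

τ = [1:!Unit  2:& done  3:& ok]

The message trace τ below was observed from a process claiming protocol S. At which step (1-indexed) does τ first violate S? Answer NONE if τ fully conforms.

NONE

@1 !Unit  ok  state: μX.…
@2 & done  ok  state: &{done: μX.…, ok: μX.…}
@3 & ok  ok  state: μX.…
τ conforms to S (length 3)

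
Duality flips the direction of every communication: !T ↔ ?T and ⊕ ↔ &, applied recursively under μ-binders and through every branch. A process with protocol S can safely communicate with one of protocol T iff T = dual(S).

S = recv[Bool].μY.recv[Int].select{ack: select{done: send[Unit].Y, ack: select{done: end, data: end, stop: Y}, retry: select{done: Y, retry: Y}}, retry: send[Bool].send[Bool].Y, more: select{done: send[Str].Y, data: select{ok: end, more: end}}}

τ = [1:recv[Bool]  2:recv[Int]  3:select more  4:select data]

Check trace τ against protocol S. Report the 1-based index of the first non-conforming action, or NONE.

NONE

@1 recv[Bool]  ok  cont: μY.…
@2 recv[Int]  ok  cont: select{ack: select{done: send[Unit].μY.…, ack: select{done: end, data: end, stop: μY.…}, retry: select{done: μY.…, retry: μY.…}}, retry: send[Bool].send[Bool].μY.…, more: select{done: send[Str].μY.…, data: select{ok: end, more: end}}}
@3 select more  ok  cont: select{done: send[Str].μY.…, data: select{ok: end, more: end}}
@4 select data  ok  cont: select{ok: end, more: end}
all 4 steps conform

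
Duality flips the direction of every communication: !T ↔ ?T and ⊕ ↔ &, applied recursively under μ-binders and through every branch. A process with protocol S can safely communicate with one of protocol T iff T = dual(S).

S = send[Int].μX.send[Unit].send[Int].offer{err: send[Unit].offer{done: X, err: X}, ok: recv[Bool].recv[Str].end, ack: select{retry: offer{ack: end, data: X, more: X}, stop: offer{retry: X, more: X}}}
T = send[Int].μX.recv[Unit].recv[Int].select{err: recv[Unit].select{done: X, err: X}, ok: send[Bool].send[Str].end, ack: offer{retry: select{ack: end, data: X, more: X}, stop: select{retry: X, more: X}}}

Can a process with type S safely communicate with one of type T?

send[Int] vs send[Int]  ✗ same direction on both sides — not dual

NO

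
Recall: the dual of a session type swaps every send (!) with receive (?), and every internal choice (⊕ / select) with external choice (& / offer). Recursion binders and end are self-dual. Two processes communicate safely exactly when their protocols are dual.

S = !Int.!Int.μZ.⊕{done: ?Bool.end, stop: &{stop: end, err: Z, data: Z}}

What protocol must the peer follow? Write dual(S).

!Int → ?Int
  !Int → ?Int
    μZ → μZ  (rec unchanged)
      ⊕{done,stop} → &{done,stop}  (select→offer)
        case done:
          ?Bool → !Bool
            end ↦ end
        case stop:
          &{stop,err,data} → ⊕{stop,err,data}  (external→internal)
            case stop:
              end ↦ end
            case err:
              Z ↦ Z
            case data:
              Z ↦ Z

?Int.?Int.μZ.&{done: !Bool.end, stop: ⊕{stop: end, err: Z, data: Z}}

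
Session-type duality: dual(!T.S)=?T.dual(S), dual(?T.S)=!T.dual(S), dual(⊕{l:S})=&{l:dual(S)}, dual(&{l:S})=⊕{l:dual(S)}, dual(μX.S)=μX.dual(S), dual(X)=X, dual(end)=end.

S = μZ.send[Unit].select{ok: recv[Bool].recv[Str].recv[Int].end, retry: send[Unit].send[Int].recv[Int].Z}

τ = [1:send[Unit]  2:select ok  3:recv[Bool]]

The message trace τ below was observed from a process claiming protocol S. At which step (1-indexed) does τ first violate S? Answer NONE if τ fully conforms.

NONE

[1] send[Unit]  ✓  residual = select{ok: recv[Bool].recv[Str].recv[Int].end, retry: send[Unit].send[Int].recv[Int].μZ.…}
[2] select ok  ✓  residual = recv[Bool].recv[Str].recv[Int].end
[3] recv[Bool]  ✓  residual = recv[Str].recv[Int].end
all 3 steps conform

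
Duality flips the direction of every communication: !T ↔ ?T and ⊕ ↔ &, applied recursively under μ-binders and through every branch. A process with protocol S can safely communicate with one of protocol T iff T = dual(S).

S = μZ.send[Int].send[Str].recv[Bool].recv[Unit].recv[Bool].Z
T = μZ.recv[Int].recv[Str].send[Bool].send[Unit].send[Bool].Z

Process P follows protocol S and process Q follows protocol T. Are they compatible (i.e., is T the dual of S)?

YES

μZ vs μZ  ✓ (binder kept)
  send[Int] vs recv[Int]  ✓
    send[Str] vs recv[Str]  ✓
      recv[Bool] vs send[Bool]  ✓
        recv[Unit] vs send[Unit]  ✓
          recv[Bool] vs send[Bool]  ✓
            Z vs Z  ✓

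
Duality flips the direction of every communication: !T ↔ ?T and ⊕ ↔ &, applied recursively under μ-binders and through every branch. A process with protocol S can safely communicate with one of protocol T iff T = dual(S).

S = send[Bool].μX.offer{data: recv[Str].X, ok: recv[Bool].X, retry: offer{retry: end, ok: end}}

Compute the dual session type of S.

send[Bool] = recv[Bool]
  μX = μX  (rec unchanged)
    offer{data,ok,retry} = select{data,ok,retry}  (&→⊕)
      [data]
        recv[Str] = send[Str]
          dual(X) = X
      [ok]
        recv[Bool] = send[Bool]
          dual(X) = X
      [retry]
        offer{retry,ok} = select{retry,ok}  (&→⊕)
          [retry]
            dual(end) = end
          [ok]
            dual(end) = end

recv[Bool].μX.select{data: send[Str].X, ok: send[Bool].X, retry: select{retry: end, ok: end}}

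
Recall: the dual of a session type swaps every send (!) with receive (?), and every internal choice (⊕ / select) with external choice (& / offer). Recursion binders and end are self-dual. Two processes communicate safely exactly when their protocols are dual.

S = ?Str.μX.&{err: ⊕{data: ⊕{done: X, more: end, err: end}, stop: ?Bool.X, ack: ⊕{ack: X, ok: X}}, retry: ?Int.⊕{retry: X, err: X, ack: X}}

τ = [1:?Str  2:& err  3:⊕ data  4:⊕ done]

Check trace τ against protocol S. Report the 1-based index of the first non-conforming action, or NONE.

NONE

@1 ?Str  match  residual = μX.…
@2 & err  match  residual = ⊕{data: ⊕{done: μX.…, more: end, err: end}, stop: ?Bool.μX.…, ack: ⊕{ack: μX.…, ok: μX.…}}
@3 ⊕ data  match  residual = ⊕{done: μX.…, more: end, err: end}
@4 ⊕ done  match  residual = μX.…
all 4 steps conform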